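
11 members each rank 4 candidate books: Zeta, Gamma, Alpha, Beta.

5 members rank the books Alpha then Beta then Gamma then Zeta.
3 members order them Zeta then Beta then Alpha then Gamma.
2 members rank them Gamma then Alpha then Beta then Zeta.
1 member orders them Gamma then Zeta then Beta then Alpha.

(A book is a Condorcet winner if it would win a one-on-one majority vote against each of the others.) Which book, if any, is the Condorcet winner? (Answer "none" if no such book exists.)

Alpha

Check each pair by majority over 11 ballots:
Zeta vs Gamma: 3 to 8, Gamma.
Zeta vs Alpha: 4 to 7, Alpha.
Zeta vs Beta: 3+1 = 4 for Zeta, 7 for Beta — Beta by 7–4.
Gamma vs Alpha: 2+1 = 3 for Gamma, 8 for Alpha — Alpha by 8–3.
Gamma vs Beta: 3 to 8, Beta.
Alpha vs Beta: Alpha preferred on 5+2 = 7 ballots; Alpha wins 7–4.
Only Alpha has no losses; Alpha is the Condorcet winner.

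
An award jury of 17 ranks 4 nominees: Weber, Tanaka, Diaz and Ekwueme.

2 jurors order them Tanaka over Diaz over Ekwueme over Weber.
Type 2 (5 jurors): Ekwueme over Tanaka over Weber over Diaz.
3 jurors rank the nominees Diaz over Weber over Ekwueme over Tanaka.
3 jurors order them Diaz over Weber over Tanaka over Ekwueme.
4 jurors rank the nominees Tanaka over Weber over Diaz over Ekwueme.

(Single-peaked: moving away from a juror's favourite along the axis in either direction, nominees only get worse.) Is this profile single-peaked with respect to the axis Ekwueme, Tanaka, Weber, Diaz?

no

Axis positions: Ekwueme=1, Tanaka=2, Weber=3, Diaz=4.
Type 1: ranking walks positions 2-4-1-3; Diaz is ranked above Weber even though Weber lies between Diaz and the peak Tanaka on the axis — preferences dip and rise again. Not single-peaked.
Type 2 (peak Ekwueme at position 1): ranking walks positions 1-2-3-4, expanding outward from the peak — single-peaked.
Type 3: ranking walks positions 4-3-1-2; Ekwueme is ranked above Tanaka even though Tanaka lies between Ekwueme and the peak Diaz on the axis — preferences dip and rise again. Not single-peaked.
Type 4 (peak Diaz at position 4): ranking walks positions 4-3-2-1, expanding outward from the peak — single-peaked.
Type 5 (peak Tanaka at position 2): ranking walks positions 2-3-4-1, expanding outward from the peak — single-peaked.
Type 1 violates single-peakedness, so the profile is not single-peaked on this axis.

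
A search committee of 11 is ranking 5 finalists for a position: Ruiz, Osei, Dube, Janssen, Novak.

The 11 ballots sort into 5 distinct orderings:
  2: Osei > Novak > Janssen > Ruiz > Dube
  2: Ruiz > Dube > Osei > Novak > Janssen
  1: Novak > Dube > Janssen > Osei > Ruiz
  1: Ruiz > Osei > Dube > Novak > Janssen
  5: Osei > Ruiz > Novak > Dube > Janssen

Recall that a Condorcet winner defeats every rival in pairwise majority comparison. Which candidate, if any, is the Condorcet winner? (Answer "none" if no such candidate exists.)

Osei

Check each pair by majority over 11 ballots:
Ruiz–Osei: Osei 8–3.
Ruiz vs Dube: 2+2+1+5 = 10 for Ruiz, 1 for Dube — Ruiz by 10–1.
Ruiz vs Janssen: Ruiz, 8–3.
Ruiz vs Novak: Ruiz, 8–3.
Osei–Dube: Osei 8–3.
Osei vs Janssen: 2+2+1+5 = 10 for Osei, 1 for Janssen — Osei by 10–1.
Osei vs Novak: 2+2+1+5 = 10 for Osei, 1 for Novak — Osei by 10–1.
Dube vs Janssen: Dube wins 9–2.
Dube vs Novak: Novak, 8–3.
Janssen–Novak: Novak 11–0.
Osei wins every pairwise contest, so Osei is the Condorcet winner.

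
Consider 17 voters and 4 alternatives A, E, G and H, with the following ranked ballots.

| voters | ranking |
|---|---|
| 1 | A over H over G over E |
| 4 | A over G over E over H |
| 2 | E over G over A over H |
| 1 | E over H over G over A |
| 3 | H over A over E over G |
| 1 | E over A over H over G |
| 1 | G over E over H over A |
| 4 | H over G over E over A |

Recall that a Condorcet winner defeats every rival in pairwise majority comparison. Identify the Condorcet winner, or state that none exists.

none

Pairwise majorities:
A vs E: 8 to 9, E.
A vs G: A preferred on 1+4+3+1 = 9 ballots; A wins 9–8.
A vs H: 8 to 9, H.
E vs G: E preferred on 2+1+3+1 = 7 ballots; G wins 10–7.
E vs H: 9 to 8, E.
G vs H: G preferred on 4+2+1 = 7 ballots; H wins 10–7.
Every alternative loses at least once (A loses to E; E loses to G; G loses to A; H loses to E). The majority relation contains the cycle A → G → E → A, so there is no Condorcet winner.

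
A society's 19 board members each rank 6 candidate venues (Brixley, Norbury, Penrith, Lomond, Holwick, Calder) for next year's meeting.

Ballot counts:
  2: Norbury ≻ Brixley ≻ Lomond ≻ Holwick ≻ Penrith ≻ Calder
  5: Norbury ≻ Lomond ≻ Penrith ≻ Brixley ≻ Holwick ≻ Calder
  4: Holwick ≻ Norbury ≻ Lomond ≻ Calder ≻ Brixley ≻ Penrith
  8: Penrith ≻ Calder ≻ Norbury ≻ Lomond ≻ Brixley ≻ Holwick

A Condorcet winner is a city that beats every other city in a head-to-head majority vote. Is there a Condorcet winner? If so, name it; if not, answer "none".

Check each pair by majority over 19 ballots:
Brixley vs Norbury: Brixley preferred on 0 ballots; Norbury wins 19–0.
Brixley vs Penrith: Brixley preferred on 2+4 = 6 ballots; Penrith wins 13–6.
Brixley vs Lomond: 2 to 17, Lomond.
Brixley vs Holwick: 2+5+8 = 15 for Brixley, 4 for Holwick — Brixley by 15–4.
Brixley vs Calder: Brixley preferred on 2+5 = 7 ballots; Calder wins 12–7.
Norbury vs Penrith: 11 to 8, Norbury.
Norbury vs Lomond: 2+5+4+8 = 19 for Norbury, 0 for Lomond — Norbury by 19–0.
Norbury vs Holwick: Norbury preferred on 2+5+8 = 15 ballots; Norbury wins 15–4.
Norbury vs Calder: Norbury preferred on 2+5+4 = 11 ballots; Norbury wins 11–8.
Penrith vs Lomond: Penrith preferred on 8 ballots; Lomond wins 11–8.
Penrith vs Holwick: 5+8 = 13 for Penrith, 6 for Holwick — Penrith by 13–6.
Penrith vs Calder: 15 to 4, Penrith.
Lomond vs Holwick: 15 to 4, Lomond.
Lomond vs Calder: Lomond preferred on 2+5+4 = 11 ballots; Lomond wins 11–8.
Holwick vs Calder: 2+5+4 = 11 for Holwick, 8 for Calder — Holwick by 11–8.
Norbury defeats every rival head-to-head and is the Condorcet winner.

Norbury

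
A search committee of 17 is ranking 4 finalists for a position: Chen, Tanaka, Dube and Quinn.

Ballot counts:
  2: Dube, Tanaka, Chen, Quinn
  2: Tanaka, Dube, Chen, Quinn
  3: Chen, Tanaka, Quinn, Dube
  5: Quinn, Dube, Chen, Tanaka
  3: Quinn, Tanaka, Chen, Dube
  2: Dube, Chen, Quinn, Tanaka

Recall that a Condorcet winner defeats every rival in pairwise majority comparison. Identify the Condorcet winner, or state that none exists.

none

Check each pair by majority over 17 ballots:
Chen–Tanaka: Chen 10–7.
Chen vs Dube: Dube wins 11–6.
Chen vs Quinn: Chen wins 9–8.
Tanaka vs Dube: Dube wins 9–8.
Tanaka vs Quinn: Quinn, 10–7.
Dube vs Quinn: Quinn, 11–6.
Every candidate loses at least once (Chen loses to Dube; Tanaka loses to Chen; Dube loses to Quinn; Quinn loses to Chen). The majority relation contains the cycle Chen → Quinn → Dube → Chen, so there is no Condorcet winner.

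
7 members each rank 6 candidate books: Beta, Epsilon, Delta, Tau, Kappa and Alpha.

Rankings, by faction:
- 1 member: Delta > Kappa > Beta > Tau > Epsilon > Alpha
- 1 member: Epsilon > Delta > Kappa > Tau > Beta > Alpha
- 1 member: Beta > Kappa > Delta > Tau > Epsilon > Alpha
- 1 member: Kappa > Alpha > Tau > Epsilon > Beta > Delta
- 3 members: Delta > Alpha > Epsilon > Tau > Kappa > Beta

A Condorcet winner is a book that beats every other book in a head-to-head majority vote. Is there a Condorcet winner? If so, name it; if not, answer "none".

Delta

Check each pair by majority over 7 ballots:
Beta vs Epsilon: Beta is ranked higher on 1+1 = 2 ballots, Epsilon on 5. Epsilon wins 5–2.
Beta vs Delta: Beta is ranked higher on 1+1 = 2 ballots, Delta on 5. Delta wins 5–2.
Beta vs Tau: Beta preferred on 1+1 = 2 ballots; Tau wins 5–2.
Beta vs Kappa: Beta preferred on 1 ballot; Kappa wins 6–1.
Beta vs Alpha: 3 to 4, Alpha.
Epsilon vs Delta: Epsilon preferred on 1+1 = 2 ballots; Delta wins 5–2.
Epsilon vs Tau: 1+3 = 4 for Epsilon, 3 for Tau — Epsilon by 4–3.
Epsilon vs Kappa: 1+3 = 4 for Epsilon, 3 for Kappa — Epsilon by 4–3.
Epsilon vs Alpha: Epsilon preferred on 1+1+1 = 3 ballots; Alpha wins 4–3.
Delta vs Tau: 6 to 1, Delta.
Delta vs Kappa: 5 to 2, Delta.
Delta vs Alpha: Delta is ranked higher on 1+1+1+3 = 6 ballots, Alpha on 1. Delta wins 6–1.
Tau vs Kappa: Tau preferred on 3 ballots; Kappa wins 4–3.
Tau vs Alpha: Tau is ranked higher on 1+1+1 = 3 ballots, Alpha on 4. Alpha wins 4–3.
Kappa vs Alpha: Kappa preferred on 1+1+1+1 = 4 ballots; Kappa wins 4–3.
Only Delta has no losses; Delta is the Condorcet winner.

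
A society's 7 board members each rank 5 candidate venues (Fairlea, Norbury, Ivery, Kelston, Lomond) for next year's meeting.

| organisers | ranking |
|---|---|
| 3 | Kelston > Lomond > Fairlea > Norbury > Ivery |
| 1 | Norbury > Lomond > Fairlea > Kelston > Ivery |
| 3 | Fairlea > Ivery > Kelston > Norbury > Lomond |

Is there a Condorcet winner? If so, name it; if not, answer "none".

none

Pairwise majorities:
Fairlea–Norbury: Fairlea 6–1.
Fairlea vs Ivery: Fairlea, 7–0.
Fairlea vs Kelston: Fairlea, 4–3.
Fairlea vs Lomond: Lomond wins 4–3.
Norbury vs Ivery: Norbury wins 4–3.
Norbury–Kelston: Kelston 6–1.
Norbury vs Lomond: Norbury wins 4–3.
Ivery vs Kelston: Kelston, 4–3.
Ivery vs Lomond: Lomond, 4–3.
Kelston vs Lomond: Kelston wins 6–1.
No city is unbeaten: Fairlea loses to Lomond; Norbury loses to Fairlea; Ivery loses to Fairlea; Kelston loses to Fairlea; Lomond loses to Norbury. In particular Fairlea → Norbury → Lomond → Fairlea is a majority cycle — no Condorcet winner exists.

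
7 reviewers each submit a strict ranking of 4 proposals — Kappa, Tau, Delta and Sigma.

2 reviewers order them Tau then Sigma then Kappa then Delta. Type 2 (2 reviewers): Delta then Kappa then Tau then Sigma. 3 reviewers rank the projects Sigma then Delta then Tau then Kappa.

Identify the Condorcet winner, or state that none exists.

none

Check each pair by majority over 7 ballots:
Kappa vs Tau: Kappa preferred on 2 ballots; Tau wins 5–2.
Kappa vs Delta: Kappa preferred on 2 ballots; Delta wins 5–2.
Kappa vs Sigma: 2 for Kappa, 5 for Sigma — Sigma by 5–2.
Tau vs Delta: Tau preferred on 2 ballots; Delta wins 5–2.
Tau vs Sigma: Tau preferred on 2+2 = 4 ballots; Tau wins 4–3.
Delta vs Sigma: Delta is ranked higher on 2 ballots, Sigma on 5. Sigma wins 5–2.
Every project loses at least once (Kappa loses to Tau; Tau loses to Delta; Delta loses to Sigma; Sigma loses to Tau). The majority relation contains the cycle Tau > Sigma > Delta > Tau, so there is no Condorcet winner.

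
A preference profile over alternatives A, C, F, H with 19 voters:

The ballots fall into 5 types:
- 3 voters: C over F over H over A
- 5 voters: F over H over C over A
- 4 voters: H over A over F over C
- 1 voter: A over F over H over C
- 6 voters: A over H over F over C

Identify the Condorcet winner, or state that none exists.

Check each pair by majority over 19 ballots:
A vs C: A, 11–8.
A vs F: A wins 11–8.
A vs H: 1+6 = 7 for A, 12 for H — H by 12–7.
C vs F: F wins 16–3.
C vs H: H wins 16–3.
F vs H: H, 10–9.
H wins every pairwise contest, so H is the Condorcet winner.

H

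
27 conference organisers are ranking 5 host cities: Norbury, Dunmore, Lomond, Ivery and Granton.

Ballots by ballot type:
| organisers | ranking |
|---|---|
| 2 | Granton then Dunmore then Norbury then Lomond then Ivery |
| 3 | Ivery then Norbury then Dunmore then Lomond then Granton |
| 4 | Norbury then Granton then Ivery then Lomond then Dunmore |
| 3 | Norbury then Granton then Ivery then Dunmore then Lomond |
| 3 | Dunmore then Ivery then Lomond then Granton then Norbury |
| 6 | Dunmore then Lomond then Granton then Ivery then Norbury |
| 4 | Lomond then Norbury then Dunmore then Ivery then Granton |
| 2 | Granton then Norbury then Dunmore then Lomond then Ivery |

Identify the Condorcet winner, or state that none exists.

Norbury

Head-to-head results (27 organisers):
Norbury vs Dunmore: 3+4+3+4+2 = 16 for Norbury, 11 for Dunmore — Norbury by 16–11.
Norbury vs Lomond: Norbury preferred on 2+3+4+3+2 = 14 ballots; Norbury wins 14–13.
Norbury vs Ivery: 15 to 12, Norbury.
Norbury vs Granton: 14 to 13, Norbury.
Dunmore vs Lomond: 19 to 8, Dunmore.
Dunmore vs Ivery: Dunmore is ranked higher on 2+3+6+4+2 = 17 ballots, Ivery on 10. Dunmore wins 17–10.
Dunmore vs Granton: 3+3+6+4 = 16 for Dunmore, 11 for Granton — Dunmore by 16–11.
Lomond vs Ivery: 14 to 13, Lomond.
Lomond vs Granton: 16 to 11, Lomond.
Ivery vs Granton: Ivery is ranked higher on 3+3+4 = 10 ballots, Granton on 17. Granton wins 17–10.
Norbury beats each of Dunmore, Lomond, Ivery, Granton — Norbury is the Condorcet winner.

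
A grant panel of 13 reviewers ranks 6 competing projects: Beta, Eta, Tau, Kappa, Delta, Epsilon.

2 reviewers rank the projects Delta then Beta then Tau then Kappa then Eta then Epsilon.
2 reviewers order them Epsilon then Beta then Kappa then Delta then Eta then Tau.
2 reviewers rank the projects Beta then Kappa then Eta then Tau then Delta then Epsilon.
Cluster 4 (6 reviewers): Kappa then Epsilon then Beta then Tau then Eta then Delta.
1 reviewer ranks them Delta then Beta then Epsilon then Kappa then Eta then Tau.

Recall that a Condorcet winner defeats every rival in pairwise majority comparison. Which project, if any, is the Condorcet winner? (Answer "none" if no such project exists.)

none

Pairwise majorities:
Beta vs Eta: Beta wins 13–0.
Beta vs Tau: Beta, 13–0.
Beta vs Kappa: Beta, 7–6.
Beta vs Delta: Beta, 10–3.
Beta–Epsilon: Epsilon 8–5.
Eta–Tau: Tau 8–5.
Eta vs Kappa: Kappa wins 13–0.
Eta vs Delta: Eta wins 8–5.
Eta vs Epsilon: Epsilon, 9–4.
Tau vs Kappa: Kappa wins 11–2.
Tau–Delta: Tau 8–5.
Tau vs Epsilon: Epsilon wins 9–4.
Kappa vs Delta: Kappa wins 10–3.
Kappa–Epsilon: Kappa 10–3.
Delta vs Epsilon: Epsilon wins 8–5.
Every project loses at least once (Beta loses to Epsilon; Eta loses to Beta; Tau loses to Beta; Kappa loses to Beta; Delta loses to Beta; Epsilon loses to Kappa). The majority relation contains the cycle Beta beats Kappa beats Epsilon beats Beta, so there is no Condorcet winner.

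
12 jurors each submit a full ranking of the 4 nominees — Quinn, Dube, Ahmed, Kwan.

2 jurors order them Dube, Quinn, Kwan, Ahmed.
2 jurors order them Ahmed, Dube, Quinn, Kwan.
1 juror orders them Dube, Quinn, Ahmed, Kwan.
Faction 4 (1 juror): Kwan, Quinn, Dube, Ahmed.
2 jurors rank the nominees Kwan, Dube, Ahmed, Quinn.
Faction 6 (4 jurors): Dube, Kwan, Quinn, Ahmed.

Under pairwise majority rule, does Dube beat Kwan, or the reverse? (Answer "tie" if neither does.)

Ballots ranking Dube above Kwan: 2 + 2 + 1 + 4 = 9.
Ballots ranking Kwan above Dube: 12 − 9 = 3.
Dube wins the head-to-head 9–3.

Dube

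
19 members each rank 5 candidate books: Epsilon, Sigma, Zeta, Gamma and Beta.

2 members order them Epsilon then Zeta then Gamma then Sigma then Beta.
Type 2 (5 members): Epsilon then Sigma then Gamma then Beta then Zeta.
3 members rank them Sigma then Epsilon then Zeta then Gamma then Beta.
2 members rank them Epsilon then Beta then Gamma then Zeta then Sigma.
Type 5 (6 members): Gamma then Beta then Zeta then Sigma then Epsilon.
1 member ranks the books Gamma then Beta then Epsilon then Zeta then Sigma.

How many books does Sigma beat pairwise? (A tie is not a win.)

Sigma against each rival (19 members):
Sigma vs Epsilon: Epsilon, 10–9.
Sigma vs Zeta: Sigma is ranked higher on 5+3 = 8 ballots, Zeta on 11. Zeta wins 11–8.
Sigma vs Gamma: Sigma preferred on 5+3 = 8 ballots; Gamma wins 11–8.
Sigma vs Beta: Sigma preferred on 2+5+3 = 10 ballots; Sigma wins 10–9.
Sigma beats Beta; loses to Epsilon, Zeta, Gamma — 1 pairwise win.

1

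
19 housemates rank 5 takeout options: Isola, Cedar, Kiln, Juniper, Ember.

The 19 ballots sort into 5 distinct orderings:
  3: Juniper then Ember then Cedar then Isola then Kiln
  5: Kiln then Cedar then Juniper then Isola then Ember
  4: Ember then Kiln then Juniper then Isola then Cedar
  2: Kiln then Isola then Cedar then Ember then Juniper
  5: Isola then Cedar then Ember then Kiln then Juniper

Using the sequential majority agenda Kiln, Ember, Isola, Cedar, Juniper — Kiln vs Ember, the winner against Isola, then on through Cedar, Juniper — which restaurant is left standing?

Juniper

Round 1: Kiln vs Ember — 7–12, Ember advances.
Round 2: Ember vs Isola — 7–12, Isola advances.
Round 3: Isola vs Cedar — 11–8, Isola advances.
Round 4: Isola vs Juniper — 7–12, Juniper advances.
Juniper survives the agenda.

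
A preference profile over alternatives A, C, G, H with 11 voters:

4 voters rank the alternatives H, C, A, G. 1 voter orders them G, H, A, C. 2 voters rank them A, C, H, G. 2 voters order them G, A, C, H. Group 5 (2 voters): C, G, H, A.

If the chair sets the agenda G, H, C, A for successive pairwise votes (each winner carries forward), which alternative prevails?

C

Round 1: G vs H — 5–6, H advances.
Round 2: H vs C — 5–6, C advances.
Round 3: C vs A — 6–5, C advances.
The agenda winner is C.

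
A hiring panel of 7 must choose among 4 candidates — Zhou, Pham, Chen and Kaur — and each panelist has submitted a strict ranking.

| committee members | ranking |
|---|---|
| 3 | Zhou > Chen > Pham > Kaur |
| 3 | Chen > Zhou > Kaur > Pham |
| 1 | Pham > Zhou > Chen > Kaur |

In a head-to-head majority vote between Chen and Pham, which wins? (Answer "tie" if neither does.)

Ballots ranking Chen above Pham: 3 + 3 = 6.
Ballots ranking Pham above Chen: 7 − 6 = 1.
Chen wins the head-to-head 6–1.

Chen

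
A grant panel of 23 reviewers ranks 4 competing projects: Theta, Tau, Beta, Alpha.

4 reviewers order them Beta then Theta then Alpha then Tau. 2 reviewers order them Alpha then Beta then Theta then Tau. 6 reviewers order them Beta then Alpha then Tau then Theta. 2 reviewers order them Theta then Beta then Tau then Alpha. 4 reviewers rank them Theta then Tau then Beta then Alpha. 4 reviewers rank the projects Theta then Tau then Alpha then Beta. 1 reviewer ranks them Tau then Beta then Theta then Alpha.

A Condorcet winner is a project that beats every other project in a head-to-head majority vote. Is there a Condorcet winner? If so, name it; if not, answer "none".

Beta

Head-to-head results (23 reviewers):
Theta vs Tau: Theta wins 16–7.
Theta vs Beta: 10 to 13, Beta.
Theta vs Alpha: Theta is ranked higher on 4+2+4+4+1 = 15 ballots, Alpha on 8. Theta wins 15–8.
Tau vs Beta: Beta, 14–9.
Tau–Alpha: Alpha 12–11.
Beta vs Alpha: Beta is ranked higher on 4+6+2+4+1 = 17 ballots, Alpha on 6. Beta wins 17–6.
Beta wins every pairwise contest, so Beta is the Condorcet winner.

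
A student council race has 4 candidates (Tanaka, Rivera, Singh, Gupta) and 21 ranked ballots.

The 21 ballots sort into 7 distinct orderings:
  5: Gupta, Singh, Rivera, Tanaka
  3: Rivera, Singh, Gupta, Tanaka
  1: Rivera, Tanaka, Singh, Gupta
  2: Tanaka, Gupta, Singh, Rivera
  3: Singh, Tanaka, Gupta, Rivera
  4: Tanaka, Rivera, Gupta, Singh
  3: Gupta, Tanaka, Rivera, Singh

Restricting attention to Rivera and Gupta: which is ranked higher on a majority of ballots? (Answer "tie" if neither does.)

Gupta

Ballots ranking Rivera above Gupta: 3 + 1 + 4 = 8.
Ballots ranking Gupta above Rivera: 21 − 8 = 13.
Gupta wins the head-to-head 13–8.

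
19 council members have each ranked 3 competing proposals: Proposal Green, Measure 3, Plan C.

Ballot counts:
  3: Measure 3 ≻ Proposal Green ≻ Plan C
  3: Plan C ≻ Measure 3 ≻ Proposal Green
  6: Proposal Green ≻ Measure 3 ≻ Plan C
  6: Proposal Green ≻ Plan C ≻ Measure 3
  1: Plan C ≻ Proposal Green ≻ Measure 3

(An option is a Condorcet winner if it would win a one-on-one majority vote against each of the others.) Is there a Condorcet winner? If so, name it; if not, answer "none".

Pairwise majorities:
Proposal Green vs Measure 3: Proposal Green, 13–6.
Proposal Green–Plan C: Proposal Green 15–4.
Measure 3 vs Plan C: Plan C wins 10–9.
Only Proposal Green has no losses; Proposal Green is the Condorcet winner.

Proposal Green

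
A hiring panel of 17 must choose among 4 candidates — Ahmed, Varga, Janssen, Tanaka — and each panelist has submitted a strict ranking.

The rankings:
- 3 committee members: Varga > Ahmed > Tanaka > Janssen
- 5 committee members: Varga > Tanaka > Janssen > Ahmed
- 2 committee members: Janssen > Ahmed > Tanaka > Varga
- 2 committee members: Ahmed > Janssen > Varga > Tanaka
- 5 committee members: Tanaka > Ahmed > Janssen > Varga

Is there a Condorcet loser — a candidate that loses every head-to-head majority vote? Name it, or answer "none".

Head-to-head results (17 committee members):
Ahmed vs Varga: Ahmed is ranked higher on 2+2+5 = 9 ballots, Varga on 8. Ahmed wins 9–8.
Ahmed vs Janssen: Ahmed wins 10–7.
Ahmed–Tanaka: Tanaka 10–7.
Varga vs Janssen: Janssen wins 9–8.
Varga–Tanaka: Varga 10–7.
Janssen vs Tanaka: Tanaka, 13–4.
No candidate is winless: Ahmed beats Varga; Varga beats Tanaka; Janssen beats Varga; Tanaka beats Ahmed. There is no Condorcet loser.

none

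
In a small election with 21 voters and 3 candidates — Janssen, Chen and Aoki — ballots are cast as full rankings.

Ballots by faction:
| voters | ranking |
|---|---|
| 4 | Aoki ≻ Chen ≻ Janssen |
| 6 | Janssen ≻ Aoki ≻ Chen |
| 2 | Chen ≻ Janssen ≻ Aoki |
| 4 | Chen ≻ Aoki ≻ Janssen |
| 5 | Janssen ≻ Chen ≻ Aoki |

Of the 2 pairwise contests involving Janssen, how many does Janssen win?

2

Janssen against each rival (21 voters):
Janssen vs Chen: Janssen wins 11–10.
Janssen vs Aoki: 6+2+5 = 13 for Janssen, 8 for Aoki — Janssen by 13–8.
Janssen beats Chen, Aoki — 2 pairwise wins.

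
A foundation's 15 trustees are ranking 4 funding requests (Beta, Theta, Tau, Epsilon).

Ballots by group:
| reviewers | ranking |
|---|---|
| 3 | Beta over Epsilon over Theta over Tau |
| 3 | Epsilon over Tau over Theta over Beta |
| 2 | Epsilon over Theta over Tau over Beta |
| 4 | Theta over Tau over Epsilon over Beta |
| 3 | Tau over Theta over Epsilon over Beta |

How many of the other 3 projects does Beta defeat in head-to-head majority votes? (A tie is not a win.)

Beta against each rival (15 reviewers):
Beta vs Theta: 3 to 12, Theta.
Beta vs Tau: Tau wins 12–3.
Beta vs Epsilon: Beta is ranked higher on 3 ballots, Epsilon on 12. Epsilon wins 12–3.
Beta beats no one; loses to Theta, Tau, Epsilon — 0 pairwise wins.

0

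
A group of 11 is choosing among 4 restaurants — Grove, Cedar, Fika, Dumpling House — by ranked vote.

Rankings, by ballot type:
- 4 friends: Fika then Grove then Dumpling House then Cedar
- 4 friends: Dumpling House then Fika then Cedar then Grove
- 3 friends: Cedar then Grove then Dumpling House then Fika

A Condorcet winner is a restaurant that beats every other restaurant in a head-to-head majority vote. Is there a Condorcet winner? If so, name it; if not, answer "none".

Check each pair by majority over 11 ballots:
Grove vs Cedar: Grove preferred on 4 ballots; Cedar wins 7–4.
Grove vs Fika: Grove is ranked higher on 3 ballots, Fika on 8. Fika wins 8–3.
Grove vs Dumpling House: Grove is ranked higher on 4+3 = 7 ballots, Dumpling House on 4. Grove wins 7–4.
Cedar vs Fika: Cedar preferred on 3 ballots; Fika wins 8–3.
Cedar vs Dumpling House: 3 to 8, Dumpling House.
Fika vs Dumpling House: Fika preferred on 4 ballots; Dumpling House wins 7–4.
Every restaurant loses at least once (Grove loses to Cedar; Cedar loses to Fika; Fika loses to Dumpling House; Dumpling House loses to Grove). The majority relation contains the cycle Grove > Dumpling House > Cedar > Grove, so there is no Condorcet winner.

none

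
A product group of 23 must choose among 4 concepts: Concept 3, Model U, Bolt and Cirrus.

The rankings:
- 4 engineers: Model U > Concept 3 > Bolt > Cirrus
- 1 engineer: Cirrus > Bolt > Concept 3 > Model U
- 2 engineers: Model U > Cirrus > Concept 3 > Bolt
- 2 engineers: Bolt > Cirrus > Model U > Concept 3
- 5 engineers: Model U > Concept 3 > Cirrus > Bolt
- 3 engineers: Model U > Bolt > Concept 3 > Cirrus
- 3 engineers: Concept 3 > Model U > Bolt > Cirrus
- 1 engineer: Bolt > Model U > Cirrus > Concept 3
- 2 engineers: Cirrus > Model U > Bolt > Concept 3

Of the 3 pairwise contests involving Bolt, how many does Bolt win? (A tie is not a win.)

Bolt against each rival (23 engineers):
Bolt–Concept 3: Concept 3 14–9.
Bolt vs Model U: Model U, 19–4.
Bolt vs Cirrus: Bolt, 13–10.
Bolt beats Cirrus; loses to Concept 3, Model U — 1 pairwise win.

1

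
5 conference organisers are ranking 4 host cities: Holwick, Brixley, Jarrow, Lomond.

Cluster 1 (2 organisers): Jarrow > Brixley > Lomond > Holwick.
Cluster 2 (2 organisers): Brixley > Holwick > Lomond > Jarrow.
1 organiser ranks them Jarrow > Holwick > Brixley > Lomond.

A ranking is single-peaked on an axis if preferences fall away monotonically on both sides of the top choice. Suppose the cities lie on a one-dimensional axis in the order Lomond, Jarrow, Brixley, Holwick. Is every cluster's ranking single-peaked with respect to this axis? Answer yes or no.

no

Axis positions: Lomond=1, Jarrow=2, Brixley=3, Holwick=4.
Cluster 1 (peak Jarrow at position 2): ranking walks positions 2-3-1-4, expanding outward from the peak — single-peaked.
Cluster 2: ranking walks positions 3-4-1-2; Lomond is ranked above Jarrow even though Jarrow lies between Lomond and the peak Brixley on the axis — preferences dip and rise again. Not single-peaked.
Cluster 3: ranking walks positions 2-4-3-1; Holwick is ranked above Brixley even though Brixley lies between Holwick and the peak Jarrow on the axis — preferences dip and rise again. Not single-peaked.
Cluster 2 violates single-peakedness, so the profile is not single-peaked on this axis.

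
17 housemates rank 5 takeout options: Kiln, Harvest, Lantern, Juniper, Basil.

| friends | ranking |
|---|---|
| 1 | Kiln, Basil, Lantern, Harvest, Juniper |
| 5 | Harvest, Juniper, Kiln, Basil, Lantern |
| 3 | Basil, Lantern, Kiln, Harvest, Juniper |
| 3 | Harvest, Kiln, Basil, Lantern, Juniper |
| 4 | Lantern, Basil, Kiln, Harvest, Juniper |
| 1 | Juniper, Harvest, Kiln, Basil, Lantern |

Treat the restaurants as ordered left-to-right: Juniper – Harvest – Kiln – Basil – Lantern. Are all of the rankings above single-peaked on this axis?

Axis positions: Juniper=1, Harvest=2, Kiln=3, Basil=4, Lantern=5.
Cluster 1 (peak Kiln at position 3): ranking walks positions 3-4-5-2-1, expanding outward from the peak — single-peaked.
Cluster 2 (peak Harvest at position 2): ranking walks positions 2-1-3-4-5, expanding outward from the peak — single-peaked.
Cluster 3 (peak Basil at position 4): ranking walks positions 4-5-3-2-1, expanding outward from the peak — single-peaked.
Cluster 4 (peak Harvest at position 2): ranking walks positions 2-3-4-5-1, expanding outward from the peak — single-peaked.
Cluster 5 (peak Lantern at position 5): ranking walks positions 5-4-3-2-1, expanding outward from the peak — single-peaked.
Cluster 6 (peak Juniper at position 1): ranking walks positions 1-2-3-4-5, expanding outward from the peak — single-peaked.
Every ranking is single-peaked on this axis.

yes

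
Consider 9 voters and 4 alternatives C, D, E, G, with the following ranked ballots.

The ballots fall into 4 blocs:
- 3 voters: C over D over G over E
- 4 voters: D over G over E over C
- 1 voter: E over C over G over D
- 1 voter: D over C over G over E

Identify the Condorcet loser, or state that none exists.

Pairwise majorities:
C vs D: D, 5–4.
C vs E: C is ranked higher on 3+1 = 4 ballots, E on 5. E wins 5–4.
C vs G: C, 5–4.
D vs E: 8 to 1, D.
D vs G: D wins 8–1.
E–G: G 8–1.
Every alternative wins at least one matchup (C beats G; D beats C; E beats C; G beats E), so there is no Condorcet loser.

none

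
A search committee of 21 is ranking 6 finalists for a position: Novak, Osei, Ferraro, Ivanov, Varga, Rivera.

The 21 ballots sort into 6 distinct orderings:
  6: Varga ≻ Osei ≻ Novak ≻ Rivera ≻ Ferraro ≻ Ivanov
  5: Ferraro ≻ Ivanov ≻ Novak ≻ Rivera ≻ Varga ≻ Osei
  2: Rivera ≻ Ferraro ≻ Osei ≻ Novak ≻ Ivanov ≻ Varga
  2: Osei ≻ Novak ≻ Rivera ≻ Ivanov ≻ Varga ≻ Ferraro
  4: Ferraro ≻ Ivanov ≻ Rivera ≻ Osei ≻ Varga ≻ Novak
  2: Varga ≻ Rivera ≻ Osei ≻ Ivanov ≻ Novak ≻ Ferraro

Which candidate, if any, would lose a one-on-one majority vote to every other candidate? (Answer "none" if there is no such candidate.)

none

Head-to-head results (21 committee members):
Novak vs Osei: Novak is ranked higher on 5 ballots, Osei on 16. Osei wins 16–5.
Novak vs Ferraro: Ferraro wins 11–10.
Novak–Ivanov: Ivanov 11–10.
Novak–Varga: Varga 12–9.
Novak vs Rivera: 6+5+2 = 13 for Novak, 8 for Rivera — Novak by 13–8.
Osei vs Ferraro: Osei preferred on 6+2+2 = 10 ballots; Ferraro wins 11–10.
Osei vs Ivanov: Osei wins 12–9.
Osei vs Varga: Varga wins 13–8.
Osei vs Rivera: Osei preferred on 6+2 = 8 ballots; Rivera wins 13–8.
Ferraro vs Ivanov: 6+5+2+4 = 17 for Ferraro, 4 for Ivanov — Ferraro by 17–4.
Ferraro vs Varga: Ferraro, 11–10.
Ferraro–Rivera: Rivera 12–9.
Ivanov vs Varga: Ivanov is ranked higher on 5+2+2+4 = 13 ballots, Varga on 8. Ivanov wins 13–8.
Ivanov vs Rivera: Rivera wins 12–9.
Varga–Rivera: Rivera 13–8.
No candidate is winless: Novak beats Rivera; Osei beats Novak; Ferraro beats Novak; Ivanov beats Novak; Varga beats Novak; Rivera beats Osei. There is no Condorcet loser.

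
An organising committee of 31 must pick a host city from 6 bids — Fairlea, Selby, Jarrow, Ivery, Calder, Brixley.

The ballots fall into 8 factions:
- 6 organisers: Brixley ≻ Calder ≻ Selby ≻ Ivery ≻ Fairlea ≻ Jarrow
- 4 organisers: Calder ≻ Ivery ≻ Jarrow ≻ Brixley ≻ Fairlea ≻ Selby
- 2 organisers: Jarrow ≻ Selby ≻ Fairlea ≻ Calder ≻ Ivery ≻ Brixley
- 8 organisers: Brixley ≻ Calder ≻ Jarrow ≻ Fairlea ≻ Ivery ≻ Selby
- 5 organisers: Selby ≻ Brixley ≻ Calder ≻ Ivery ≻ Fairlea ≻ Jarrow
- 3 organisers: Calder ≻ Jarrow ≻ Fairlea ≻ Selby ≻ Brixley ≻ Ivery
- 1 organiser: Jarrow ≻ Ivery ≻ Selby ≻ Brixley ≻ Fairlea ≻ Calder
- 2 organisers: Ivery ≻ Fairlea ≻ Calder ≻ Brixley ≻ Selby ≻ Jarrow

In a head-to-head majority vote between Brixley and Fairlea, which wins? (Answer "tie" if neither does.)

Ballots ranking Brixley above Fairlea: 6 + 4 + 8 + 5 + 1 = 24.
Ballots ranking Fairlea above Brixley: 31 − 24 = 7.
Brixley wins the head-to-head 24–7.

Brixley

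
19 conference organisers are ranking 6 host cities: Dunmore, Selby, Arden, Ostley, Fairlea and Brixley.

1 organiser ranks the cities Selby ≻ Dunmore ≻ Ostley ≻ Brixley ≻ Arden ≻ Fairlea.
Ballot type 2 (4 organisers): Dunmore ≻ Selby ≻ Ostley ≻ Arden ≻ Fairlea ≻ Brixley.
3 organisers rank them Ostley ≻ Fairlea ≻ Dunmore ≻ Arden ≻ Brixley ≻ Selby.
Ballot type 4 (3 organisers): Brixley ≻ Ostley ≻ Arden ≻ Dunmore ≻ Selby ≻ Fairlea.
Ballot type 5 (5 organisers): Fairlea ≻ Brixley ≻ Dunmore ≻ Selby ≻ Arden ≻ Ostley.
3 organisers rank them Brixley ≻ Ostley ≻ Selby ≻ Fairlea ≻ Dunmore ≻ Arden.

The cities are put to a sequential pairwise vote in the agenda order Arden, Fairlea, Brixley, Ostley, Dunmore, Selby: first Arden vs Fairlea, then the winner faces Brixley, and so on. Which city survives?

Dunmore

Round 1: Arden vs Fairlea — 8–11, Fairlea advances.
Round 2: Fairlea vs Brixley — 12–7, Fairlea advances.
Round 3: Fairlea vs Ostley — 5–14, Ostley advances.
Round 4: Ostley vs Dunmore — 9–10, Dunmore advances.
Round 5: Dunmore vs Selby — 15–4, Dunmore advances.
The agenda winner is Dunmore.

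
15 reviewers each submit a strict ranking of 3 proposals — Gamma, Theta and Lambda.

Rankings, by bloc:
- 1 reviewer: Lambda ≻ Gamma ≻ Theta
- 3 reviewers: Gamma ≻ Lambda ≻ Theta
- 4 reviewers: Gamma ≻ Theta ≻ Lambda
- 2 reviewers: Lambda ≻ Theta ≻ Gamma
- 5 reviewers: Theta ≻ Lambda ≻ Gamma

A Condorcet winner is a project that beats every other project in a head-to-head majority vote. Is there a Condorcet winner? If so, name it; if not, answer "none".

Head-to-head results (15 reviewers):
Gamma vs Theta: Gamma wins 8–7.
Gamma–Lambda: Lambda 8–7.
Theta–Lambda: Theta 9–6.
Each project drops at least one matchup (Gamma loses to Lambda; Theta loses to Gamma; Lambda loses to Theta); the cycle Gamma beats Theta beats Lambda beats Gamma rules out a Condorcet winner.

none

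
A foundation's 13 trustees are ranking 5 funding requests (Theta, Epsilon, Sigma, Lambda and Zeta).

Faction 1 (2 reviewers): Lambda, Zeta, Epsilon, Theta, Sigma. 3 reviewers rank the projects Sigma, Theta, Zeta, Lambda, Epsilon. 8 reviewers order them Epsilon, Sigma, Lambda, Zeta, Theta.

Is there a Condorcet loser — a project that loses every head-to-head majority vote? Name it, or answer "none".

Theta

Head-to-head results (13 reviewers):
Theta vs Epsilon: Epsilon wins 10–3.
Theta–Sigma: Sigma 11–2.
Theta vs Lambda: 3 to 10, Lambda.
Theta vs Zeta: Theta preferred on 3 ballots; Zeta wins 10–3.
Epsilon vs Sigma: Epsilon preferred on 2+8 = 10 ballots; Epsilon wins 10–3.
Epsilon vs Lambda: Epsilon is ranked higher on 8 ballots, Lambda on 5. Epsilon wins 8–5.
Epsilon vs Zeta: Epsilon wins 8–5.
Sigma vs Lambda: Sigma is ranked higher on 3+8 = 11 ballots, Lambda on 2. Sigma wins 11–2.
Sigma vs Zeta: Sigma wins 11–2.
Lambda–Zeta: Lambda 10–3.
Theta loses to every other project — it is the Condorcet loser.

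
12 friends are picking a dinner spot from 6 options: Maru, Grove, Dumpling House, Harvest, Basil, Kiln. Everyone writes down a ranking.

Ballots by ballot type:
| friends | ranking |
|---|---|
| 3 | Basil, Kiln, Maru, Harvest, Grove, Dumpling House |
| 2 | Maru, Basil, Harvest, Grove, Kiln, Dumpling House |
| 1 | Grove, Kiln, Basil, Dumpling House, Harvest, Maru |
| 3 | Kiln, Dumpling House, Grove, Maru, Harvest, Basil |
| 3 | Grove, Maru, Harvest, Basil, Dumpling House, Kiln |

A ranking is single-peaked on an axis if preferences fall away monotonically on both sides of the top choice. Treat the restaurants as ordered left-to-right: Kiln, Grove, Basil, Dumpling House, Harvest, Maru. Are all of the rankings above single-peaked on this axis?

Axis positions: Kiln=1, Grove=2, Basil=3, Dumpling House=4, Harvest=5, Maru=6.
Ballot type 1: ranking walks positions 3-1-6-5-2-4; Kiln is ranked above Grove even though Grove lies between Kiln and the peak Basil on the axis — preferences dip and rise again. Not single-peaked.
Ballot type 2: ranking walks positions 6-3-5-2-1-4; Basil is ranked above Harvest even though Harvest lies between Basil and the peak Maru on the axis — preferences dip and rise again. Not single-peaked.
Ballot type 3 (peak Grove at position 2): ranking walks positions 2-1-3-4-5-6, expanding outward from the peak — single-peaked.
Ballot type 4: ranking walks positions 1-4-2-6-5-3; Dumpling House is ranked above Grove even though Grove lies between Dumpling House and the peak Kiln on the axis — preferences dip and rise again. Not single-peaked.
Ballot type 5: ranking walks positions 2-6-5-3-4-1; Maru is ranked above Basil even though Basil lies between Maru and the peak Grove on the axis — preferences dip and rise again. Not single-peaked.
Ballot type 1 violates single-peakedness, so the profile is not single-peaked on this axis.

no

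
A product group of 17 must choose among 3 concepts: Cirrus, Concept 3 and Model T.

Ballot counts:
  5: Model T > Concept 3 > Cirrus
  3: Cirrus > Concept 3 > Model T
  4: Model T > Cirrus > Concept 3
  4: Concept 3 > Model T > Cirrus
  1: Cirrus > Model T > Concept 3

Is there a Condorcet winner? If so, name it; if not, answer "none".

Head-to-head results (17 engineers):
Cirrus vs Concept 3: Cirrus is ranked higher on 3+4+1 = 8 ballots, Concept 3 on 9. Concept 3 wins 9–8.
Cirrus vs Model T: 4 to 13, Model T.
Concept 3 vs Model T: Concept 3 preferred on 3+4 = 7 ballots; Model T wins 10–7.
Only Model T has no losses; Model T is the Condorcet winner.

Model T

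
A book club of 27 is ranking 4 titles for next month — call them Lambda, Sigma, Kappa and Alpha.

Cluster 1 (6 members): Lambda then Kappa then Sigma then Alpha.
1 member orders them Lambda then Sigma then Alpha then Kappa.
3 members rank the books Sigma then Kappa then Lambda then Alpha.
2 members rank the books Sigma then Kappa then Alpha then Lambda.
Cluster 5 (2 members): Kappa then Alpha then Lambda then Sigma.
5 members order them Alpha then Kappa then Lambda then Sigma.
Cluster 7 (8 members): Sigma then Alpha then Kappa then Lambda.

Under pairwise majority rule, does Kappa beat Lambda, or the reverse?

Ballots ranking Kappa above Lambda: 3 + 2 + 2 + 5 + 8 = 20.
Ballots ranking Lambda above Kappa: 27 − 20 = 7.
Kappa wins the head-to-head 20–7.

Kappa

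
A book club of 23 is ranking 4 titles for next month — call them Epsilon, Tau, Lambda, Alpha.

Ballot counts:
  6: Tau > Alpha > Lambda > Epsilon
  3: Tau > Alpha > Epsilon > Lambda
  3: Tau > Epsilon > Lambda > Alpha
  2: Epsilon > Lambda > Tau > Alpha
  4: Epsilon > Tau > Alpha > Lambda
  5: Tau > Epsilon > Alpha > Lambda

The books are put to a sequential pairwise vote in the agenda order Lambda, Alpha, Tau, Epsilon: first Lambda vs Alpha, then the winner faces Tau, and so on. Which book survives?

Round 1: Lambda vs Alpha — 5–18, Alpha advances.
Round 2: Alpha vs Tau — 0–23, Tau advances.
Round 3: Tau vs Epsilon — 17–6, Tau advances.
The agenda winner is Tau.

Tau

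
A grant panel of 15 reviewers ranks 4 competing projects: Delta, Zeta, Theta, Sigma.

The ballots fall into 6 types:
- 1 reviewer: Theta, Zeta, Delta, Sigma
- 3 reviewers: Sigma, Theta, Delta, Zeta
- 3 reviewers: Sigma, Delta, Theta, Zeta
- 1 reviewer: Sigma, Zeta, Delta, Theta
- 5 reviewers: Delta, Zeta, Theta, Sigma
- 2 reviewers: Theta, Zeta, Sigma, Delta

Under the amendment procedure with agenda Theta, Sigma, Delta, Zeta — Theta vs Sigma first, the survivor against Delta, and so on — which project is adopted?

Delta

Round 1: Theta vs Sigma — 8–7, Theta advances.
Round 2: Theta vs Delta — 6–9, Delta advances.
Round 3: Delta vs Zeta — 11–4, Delta advances.
Delta survives the agenda.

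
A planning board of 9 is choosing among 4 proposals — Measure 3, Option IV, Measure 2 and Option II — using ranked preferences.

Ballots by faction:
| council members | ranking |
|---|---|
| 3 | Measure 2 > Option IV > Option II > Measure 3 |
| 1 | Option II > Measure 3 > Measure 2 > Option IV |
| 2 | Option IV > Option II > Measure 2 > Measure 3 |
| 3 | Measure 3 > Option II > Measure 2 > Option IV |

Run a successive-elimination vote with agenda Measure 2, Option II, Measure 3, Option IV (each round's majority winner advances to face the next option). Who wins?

Round 1: Measure 2 vs Option II — 3–6, Option II advances.
Round 2: Option II vs Measure 3 — 6–3, Option II advances.
Round 3: Option II vs Option IV — 4–5, Option IV advances.
Option IV survives the agenda.

Option IV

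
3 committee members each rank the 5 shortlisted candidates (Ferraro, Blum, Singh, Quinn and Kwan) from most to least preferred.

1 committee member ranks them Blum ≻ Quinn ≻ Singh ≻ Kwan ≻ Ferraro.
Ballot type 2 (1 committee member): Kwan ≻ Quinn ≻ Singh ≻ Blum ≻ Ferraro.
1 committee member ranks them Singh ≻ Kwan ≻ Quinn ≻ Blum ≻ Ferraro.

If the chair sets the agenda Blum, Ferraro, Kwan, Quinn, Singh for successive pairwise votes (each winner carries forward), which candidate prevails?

Round 1: Blum vs Ferraro — 3–0, Blum advances.
Round 2: Blum vs Kwan — 1–2, Kwan advances.
Round 3: Kwan vs Quinn — 2–1, Kwan advances.
Round 4: Kwan vs Singh — 1–2, Singh advances.
Singh survives the agenda.

Singh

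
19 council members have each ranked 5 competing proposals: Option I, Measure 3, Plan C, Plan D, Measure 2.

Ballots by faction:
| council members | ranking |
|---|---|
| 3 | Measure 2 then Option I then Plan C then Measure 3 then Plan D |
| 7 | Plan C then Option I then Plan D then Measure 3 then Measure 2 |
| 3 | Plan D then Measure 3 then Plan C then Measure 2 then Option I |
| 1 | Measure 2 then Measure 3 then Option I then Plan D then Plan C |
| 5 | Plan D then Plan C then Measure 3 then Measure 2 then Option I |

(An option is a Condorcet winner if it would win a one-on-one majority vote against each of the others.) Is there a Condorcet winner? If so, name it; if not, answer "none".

Head-to-head results (19 council members):
Option I vs Measure 3: 3+7 = 10 for Option I, 9 for Measure 3 — Option I by 10–9.
Option I vs Plan C: Option I is ranked higher on 3+1 = 4 ballots, Plan C on 15. Plan C wins 15–4.
Option I vs Plan D: Option I preferred on 3+7+1 = 11 ballots; Option I wins 11–8.
Option I vs Measure 2: 7 for Option I, 12 for Measure 2 — Measure 2 by 12–7.
Measure 3 vs Plan C: 3+1 = 4 for Measure 3, 15 for Plan C — Plan C by 15–4.
Measure 3 vs Plan D: Measure 3 is ranked higher on 3+1 = 4 ballots, Plan D on 15. Plan D wins 15–4.
Measure 3 vs Measure 2: 7+3+5 = 15 for Measure 3, 4 for Measure 2 — Measure 3 by 15–4.
Plan C vs Plan D: Plan C is ranked higher on 3+7 = 10 ballots, Plan D on 9. Plan C wins 10–9.
Plan C vs Measure 2: 15 to 4, Plan C.
Plan D vs Measure 2: 7+3+5 = 15 for Plan D, 4 for Measure 2 — Plan D by 15–4.
Plan C beats each of Option I, Measure 3, Plan D, Measure 2 — Plan C is the Condorcet winner.

Plan C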